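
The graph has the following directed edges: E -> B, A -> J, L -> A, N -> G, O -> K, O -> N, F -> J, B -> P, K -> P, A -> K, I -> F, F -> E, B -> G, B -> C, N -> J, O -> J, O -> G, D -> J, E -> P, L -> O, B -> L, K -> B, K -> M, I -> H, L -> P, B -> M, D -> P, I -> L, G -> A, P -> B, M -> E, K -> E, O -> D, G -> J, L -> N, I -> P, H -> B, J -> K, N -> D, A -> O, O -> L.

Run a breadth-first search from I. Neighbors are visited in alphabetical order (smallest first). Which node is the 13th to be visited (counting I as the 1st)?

Visit I; enqueue F, H, L, P → queue [F, H, L, P]
Visit F; enqueue E, J → queue [H, L, P, E, J]
Visit H; enqueue B → queue [L, P, E, J, B]
Visit L; enqueue A, N, O → queue [P, E, J, B, A, N, O]
Visit P → queue [E, J, B, A, N, O]
Visit E → queue [J, B, A, N, O]
Visit J; enqueue K → queue [B, A, N, O, K]
Visit B; enqueue C, G, M → queue [A, N, O, K, C, G, M]
Visit A → queue [N, O, K, C, G, M]
Visit N; enqueue D → queue [O, K, C, G, M, D]
Visit O → queue [K, C, G, M, D]
Visit K → queue [C, G, M, D]
Visit C → queue [G, M, D]
Visit G → queue [M, D]
Visit M → queue [D]
Visit D → queue []

Visit order: I, F, H, L, P, E, J, B, A, N, O, K, C, G, M, D

C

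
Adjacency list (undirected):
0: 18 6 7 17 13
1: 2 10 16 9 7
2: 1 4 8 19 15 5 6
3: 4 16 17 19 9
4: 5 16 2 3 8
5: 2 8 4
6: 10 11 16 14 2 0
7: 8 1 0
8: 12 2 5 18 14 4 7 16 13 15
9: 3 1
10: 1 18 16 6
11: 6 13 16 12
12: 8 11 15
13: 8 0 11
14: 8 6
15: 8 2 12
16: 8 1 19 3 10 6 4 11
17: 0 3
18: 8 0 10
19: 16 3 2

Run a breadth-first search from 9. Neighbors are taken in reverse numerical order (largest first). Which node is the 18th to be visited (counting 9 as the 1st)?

13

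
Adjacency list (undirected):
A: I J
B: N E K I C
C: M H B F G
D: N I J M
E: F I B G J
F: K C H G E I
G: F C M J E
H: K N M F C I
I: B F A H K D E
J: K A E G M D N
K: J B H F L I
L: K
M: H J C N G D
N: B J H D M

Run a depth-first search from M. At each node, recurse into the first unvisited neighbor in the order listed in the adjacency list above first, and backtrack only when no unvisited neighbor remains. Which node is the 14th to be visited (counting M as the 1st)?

Visit M
M → H
H → K
K → J
J → A
A → I
I → B
B → N
N → D
B → E
E → F
F → C
C → G
K → L

Visit order: M, H, K, J, A, I, B, N, D, E, F, C, G, L

L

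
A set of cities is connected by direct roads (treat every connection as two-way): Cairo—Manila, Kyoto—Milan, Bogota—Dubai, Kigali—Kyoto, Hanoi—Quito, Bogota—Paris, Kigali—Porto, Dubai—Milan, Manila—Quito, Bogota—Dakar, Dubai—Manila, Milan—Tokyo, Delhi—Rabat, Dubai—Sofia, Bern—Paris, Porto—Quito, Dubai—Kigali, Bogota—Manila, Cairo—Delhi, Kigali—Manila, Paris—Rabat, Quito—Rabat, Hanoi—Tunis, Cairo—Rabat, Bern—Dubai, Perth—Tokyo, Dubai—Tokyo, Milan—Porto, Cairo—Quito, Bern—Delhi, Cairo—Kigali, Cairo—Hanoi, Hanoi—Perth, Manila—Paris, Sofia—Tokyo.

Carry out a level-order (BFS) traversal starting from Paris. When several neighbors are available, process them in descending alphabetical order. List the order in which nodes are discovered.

Visit Paris; enqueue Rabat, Manila, Bogota, Bern → queue [Rabat, Manila, Bogota, Bern]
Visit Rabat; enqueue Quito, Delhi, Cairo → queue [Manila, Bogota, Bern, Quito, Delhi, Cairo]
Visit Manila; enqueue Kigali, Dubai → queue [Bogota, Bern, Quito, Delhi, Cairo, Kigali, Dubai]
Visit Bogota; enqueue Dakar → queue [Bern, Quito, Delhi, Cairo, Kigali, Dubai, Dakar]
Visit Bern → queue [Quito, Delhi, Cairo, Kigali, Dubai, Dakar]
Visit Quito; enqueue Porto, Hanoi → queue [Delhi, Cairo, Kigali, Dubai, Dakar, Porto, Hanoi]
Visit Delhi → queue [Cairo, Kigali, Dubai, Dakar, Porto, Hanoi]
Visit Cairo → queue [Kigali, Dubai, Dakar, Porto, Hanoi]
Visit Kigali; enqueue Kyoto → queue [Dubai, Dakar, Porto, Hanoi, Kyoto]
Visit Dubai; enqueue Tokyo, Sofia, Milan → queue [Dakar, Porto, Hanoi, Kyoto, Tokyo, Sofia, Milan]
Visit Dakar → queue [Porto, Hanoi, Kyoto, Tokyo, Sofia, Milan]
Visit Porto → queue [Hanoi, Kyoto, Tokyo, Sofia, Milan]
Visit Hanoi; enqueue Tunis, Perth → queue [Kyoto, Tokyo, Sofia, Milan, Tunis, Perth]
Visit Kyoto → queue [Tokyo, Sofia, Milan, Tunis, Perth]
Visit Tokyo → queue [Sofia, Milan, Tunis, Perth]
Visit Sofia → queue [Milan, Tunis, Perth]
Visit Milan → queue [Tunis, Perth]
Visit Tunis → queue [Perth]
Visit Perth → queue []

Paris Rabat Manila Bogota Bern Quito Delhi Cairo Kigali Dubai Dakar Porto Hanoi Kyoto Tokyo Sofia Milan Tunis Perth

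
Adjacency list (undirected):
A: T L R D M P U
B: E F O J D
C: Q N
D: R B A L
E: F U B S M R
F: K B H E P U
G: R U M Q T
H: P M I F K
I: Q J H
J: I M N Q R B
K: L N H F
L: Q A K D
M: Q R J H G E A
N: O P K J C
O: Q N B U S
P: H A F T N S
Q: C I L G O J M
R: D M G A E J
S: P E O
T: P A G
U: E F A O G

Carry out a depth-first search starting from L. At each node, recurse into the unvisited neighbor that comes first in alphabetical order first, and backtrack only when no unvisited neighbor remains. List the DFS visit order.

Visit L
L → A
A → D
D → B
B → E
E → F
F → H
H → I
I → J
J → M
M → G
G → Q
Q → C
C → N
N → K
N → O
O → S
S → P
P → T
O → U
G → R

L, A, D, B, E, F, H, I, J, M, G, Q, C, N, K, O, S, P, T, U, R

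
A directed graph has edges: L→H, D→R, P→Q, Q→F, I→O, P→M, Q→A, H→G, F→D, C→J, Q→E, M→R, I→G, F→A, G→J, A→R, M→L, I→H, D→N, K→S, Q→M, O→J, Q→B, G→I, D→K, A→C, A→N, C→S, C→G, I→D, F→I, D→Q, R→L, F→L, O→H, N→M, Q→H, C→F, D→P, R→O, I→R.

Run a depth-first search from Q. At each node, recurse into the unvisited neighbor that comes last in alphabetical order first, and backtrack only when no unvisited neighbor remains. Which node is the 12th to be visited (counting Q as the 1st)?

K

Visit Q
Q → M
M → R
R → O
O → J
O → H
H → G
G → I
I → D
D → P
D → N
D → K
K → S
R → L
Q → F
F → A
A → C
Q → E
Q → B

Visit order: Q, M, R, O, J, H, G, I, D, P, N, K, S, L, F, A, C, E, B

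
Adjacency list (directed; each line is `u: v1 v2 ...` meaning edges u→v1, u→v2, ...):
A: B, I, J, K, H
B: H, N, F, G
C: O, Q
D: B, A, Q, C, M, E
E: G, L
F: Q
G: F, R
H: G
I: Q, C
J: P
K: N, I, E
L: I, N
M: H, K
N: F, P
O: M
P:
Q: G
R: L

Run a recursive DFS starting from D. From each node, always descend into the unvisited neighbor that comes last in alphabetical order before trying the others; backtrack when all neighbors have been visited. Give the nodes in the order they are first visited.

Visit D
D → Q
Q → G
G → R
R → L
L → N
N → P
N → F
L → I
I → C
C → O
O → M
M → K
K → E
M → H
D → B
D → A
A → J

D Q G R L N P F I C O M K E H B A J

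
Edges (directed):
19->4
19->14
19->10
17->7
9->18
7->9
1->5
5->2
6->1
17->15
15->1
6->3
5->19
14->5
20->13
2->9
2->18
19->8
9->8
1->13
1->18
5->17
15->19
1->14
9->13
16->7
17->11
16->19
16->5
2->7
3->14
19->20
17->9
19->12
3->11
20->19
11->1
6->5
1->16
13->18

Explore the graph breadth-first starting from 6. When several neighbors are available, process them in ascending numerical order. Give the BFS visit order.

6, 1, 3, 5, 13, 14, 16, 18, 11, 2, 17, 19, 7, 9, 15, 4, 8, 10, 12, 20

Visit 6; enqueue 1, 3, 5 → queue [1, 3, 5]
Visit 1; enqueue 13, 14, 16, 18 → queue [3, 5, 13, 14, 16, 18]
Visit 3; enqueue 11 → queue [5, 13, 14, 16, 18, 11]
Visit 5; enqueue 2, 17, 19 → queue [13, 14, 16, 18, 11, 2, 17, 19]
Visit 13 → queue [14, 16, 18, 11, 2, 17, 19]
Visit 14 → queue [16, 18, 11, 2, 17, 19]
Visit 16; enqueue 7 → queue [18, 11, 2, 17, 19, 7]
Visit 18 → queue [11, 2, 17, 19, 7]
Visit 11 → queue [2, 17, 19, 7]
Visit 2; enqueue 9 → queue [17, 19, 7, 9]
Visit 17; enqueue 15 → queue [19, 7, 9, 15]
Visit 19; enqueue 4, 8, 10, 12, 20 → queue [7, 9, 15, 4, 8, 10, 12, 20]
Visit 7 → queue [9, 15, 4, 8, 10, 12, 20]
Visit 9 → queue [15, 4, 8, 10, 12, 20]
Visit 15 → queue [4, 8, 10, 12, 20]
Visit 4 → queue [8, 10, 12, 20]
Visit 8 → queue [10, 12, 20]
Visit 10 → queue [12, 20]
Visit 12 → queue [20]
Visit 20 → queue []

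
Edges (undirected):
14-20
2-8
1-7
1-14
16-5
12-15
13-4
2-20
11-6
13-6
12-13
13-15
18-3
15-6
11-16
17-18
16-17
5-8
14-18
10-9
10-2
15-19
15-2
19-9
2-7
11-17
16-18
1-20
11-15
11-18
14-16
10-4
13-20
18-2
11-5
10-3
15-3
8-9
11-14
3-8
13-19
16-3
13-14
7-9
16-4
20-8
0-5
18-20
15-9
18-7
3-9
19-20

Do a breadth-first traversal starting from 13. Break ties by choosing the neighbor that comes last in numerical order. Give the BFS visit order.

Visit 13; enqueue 20, 19, 15, 14, 12, 6, 4 → queue [20, 19, 15, 14, 12, 6, 4]
Visit 20; enqueue 18, 8, 2, 1 → queue [19, 15, 14, 12, 6, 4, 18, 8, 2, 1]
Visit 19; enqueue 9 → queue [15, 14, 12, 6, 4, 18, 8, 2, 1, 9]
Visit 15; enqueue 11, 3 → queue [14, 12, 6, 4, 18, 8, 2, 1, 9, 11, 3]
Visit 14; enqueue 16 → queue [12, 6, 4, 18, 8, 2, 1, 9, 11, 3, 16]
Visit 12 → queue [6, 4, 18, 8, 2, 1, 9, 11, 3, 16]
Visit 6 → queue [4, 18, 8, 2, 1, 9, 11, 3, 16]
Visit 4; enqueue 10 → queue [18, 8, 2, 1, 9, 11, 3, 16, 10]
Visit 18; enqueue 17, 7 → queue [8, 2, 1, 9, 11, 3, 16, 10, 17, 7]
Visit 8; enqueue 5 → queue [2, 1, 9, 11, 3, 16, 10, 17, 7, 5]
Visit 2 → queue [1, 9, 11, 3, 16, 10, 17, 7, 5]
Visit 1 → queue [9, 11, 3, 16, 10, 17, 7, 5]
Visit 9 → queue [11, 3, 16, 10, 17, 7, 5]
Visit 11 → queue [3, 16, 10, 17, 7, 5]
Visit 3 → queue [16, 10, 17, 7, 5]
Visit 16 → queue [10, 17, 7, 5]
Visit 10 → queue [17, 7, 5]
Visit 17 → queue [7, 5]
Visit 7 → queue [5]
Visit 5; enqueue 0 → queue [0]
Visit 0 → queue []

13, 20, 19, 15, 14, 12, 6, 4, 18, 8, 2, 1, 9, 11, 3, 16, 10, 17, 7, 5, 0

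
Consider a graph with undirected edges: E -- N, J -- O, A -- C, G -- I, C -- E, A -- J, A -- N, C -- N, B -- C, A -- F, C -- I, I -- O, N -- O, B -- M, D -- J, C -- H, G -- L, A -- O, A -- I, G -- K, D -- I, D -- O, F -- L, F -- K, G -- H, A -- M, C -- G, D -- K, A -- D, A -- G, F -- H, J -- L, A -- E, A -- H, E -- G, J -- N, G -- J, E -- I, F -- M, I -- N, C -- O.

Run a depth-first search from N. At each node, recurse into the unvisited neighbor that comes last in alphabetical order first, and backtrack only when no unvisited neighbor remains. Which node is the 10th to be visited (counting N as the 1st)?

C

Visit N
N → O
O → J
J → L
L → G
G → K
K → F
F → M
M → B
B → C
C → I
I → E
E → A
A → H
A → D

Visit order: N, O, J, L, G, K, F, M, B, C, I, E, A, H, D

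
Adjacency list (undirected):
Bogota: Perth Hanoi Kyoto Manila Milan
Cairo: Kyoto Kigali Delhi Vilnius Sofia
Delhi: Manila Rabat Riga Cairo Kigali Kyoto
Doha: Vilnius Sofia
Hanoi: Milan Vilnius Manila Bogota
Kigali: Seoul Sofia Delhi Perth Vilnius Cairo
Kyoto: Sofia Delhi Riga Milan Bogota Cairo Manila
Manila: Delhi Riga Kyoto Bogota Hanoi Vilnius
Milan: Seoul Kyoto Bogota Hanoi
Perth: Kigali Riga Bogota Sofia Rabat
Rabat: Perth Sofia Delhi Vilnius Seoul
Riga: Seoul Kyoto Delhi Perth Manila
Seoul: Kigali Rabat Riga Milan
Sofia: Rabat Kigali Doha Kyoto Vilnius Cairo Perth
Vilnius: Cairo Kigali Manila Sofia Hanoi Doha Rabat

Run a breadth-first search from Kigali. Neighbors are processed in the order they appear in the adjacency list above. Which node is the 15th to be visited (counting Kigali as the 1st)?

Hanoi

Visit Kigali; enqueue Seoul, Sofia, Delhi, Perth, Vilnius, Cairo → queue [Seoul, Sofia, Delhi, Perth, Vilnius, Cairo]
Visit Seoul; enqueue Rabat, Riga, Milan → queue [Sofia, Delhi, Perth, Vilnius, Cairo, Rabat, Riga, Milan]
Visit Sofia; enqueue Doha, Kyoto → queue [Delhi, Perth, Vilnius, Cairo, Rabat, Riga, Milan, Doha, Kyoto]
Visit Delhi; enqueue Manila → queue [Perth, Vilnius, Cairo, Rabat, Riga, Milan, Doha, Kyoto, Manila]
Visit Perth; enqueue Bogota → queue [Vilnius, Cairo, Rabat, Riga, Milan, Doha, Kyoto, Manila, Bogota]
Visit Vilnius; enqueue Hanoi → queue [Cairo, Rabat, Riga, Milan, Doha, Kyoto, Manila, Bogota, Hanoi]
Visit Cairo → queue [Rabat, Riga, Milan, Doha, Kyoto, Manila, Bogota, Hanoi]
Visit Rabat → queue [Riga, Milan, Doha, Kyoto, Manila, Bogota, Hanoi]
Visit Riga → queue [Milan, Doha, Kyoto, Manila, Bogota, Hanoi]
Visit Milan → queue [Doha, Kyoto, Manila, Bogota, Hanoi]
Visit Doha → queue [Kyoto, Manila, Bogota, Hanoi]
Visit Kyoto → queue [Manila, Bogota, Hanoi]
Visit Manila → queue [Bogota, Hanoi]
Visit Bogota → queue [Hanoi]
Visit Hanoi → queue []

Visit order: Kigali, Seoul, Sofia, Delhi, Perth, Vilnius, Cairo, Rabat, Riga, Milan, Doha, Kyoto, Manila, Bogota, Hanoi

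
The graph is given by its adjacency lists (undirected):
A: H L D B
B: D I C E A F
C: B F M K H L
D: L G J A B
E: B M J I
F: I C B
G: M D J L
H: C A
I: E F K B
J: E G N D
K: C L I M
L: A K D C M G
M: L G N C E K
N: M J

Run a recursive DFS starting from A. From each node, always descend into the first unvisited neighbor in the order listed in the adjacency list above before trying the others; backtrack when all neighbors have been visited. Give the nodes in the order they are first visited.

A → H → C → B → D → L → K → I → E → M → G → J → N → F

Visit A
A → H
H → C
C → B
B → D
D → L
L → K
K → I
I → E
E → M
M → G
G → J
J → N
I → F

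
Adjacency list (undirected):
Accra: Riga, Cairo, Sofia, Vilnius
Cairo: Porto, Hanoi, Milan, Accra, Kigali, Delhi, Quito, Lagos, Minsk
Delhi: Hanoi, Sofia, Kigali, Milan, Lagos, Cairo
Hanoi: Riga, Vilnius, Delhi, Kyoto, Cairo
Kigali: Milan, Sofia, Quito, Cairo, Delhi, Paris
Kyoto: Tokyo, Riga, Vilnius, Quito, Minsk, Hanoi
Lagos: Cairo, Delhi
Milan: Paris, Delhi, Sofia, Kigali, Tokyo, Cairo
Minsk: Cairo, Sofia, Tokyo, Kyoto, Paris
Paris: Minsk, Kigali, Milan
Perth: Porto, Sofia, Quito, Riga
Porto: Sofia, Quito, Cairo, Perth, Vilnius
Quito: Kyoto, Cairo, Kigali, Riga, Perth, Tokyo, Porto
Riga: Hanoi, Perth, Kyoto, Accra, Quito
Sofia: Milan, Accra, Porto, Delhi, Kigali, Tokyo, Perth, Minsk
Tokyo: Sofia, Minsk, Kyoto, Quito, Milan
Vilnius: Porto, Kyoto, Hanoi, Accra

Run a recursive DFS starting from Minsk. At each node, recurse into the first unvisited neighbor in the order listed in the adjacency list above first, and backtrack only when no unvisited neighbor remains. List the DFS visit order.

Minsk Cairo Porto Sofia Milan Paris Kigali Quito Kyoto Tokyo Riga Hanoi Vilnius Accra Delhi Lagos Perth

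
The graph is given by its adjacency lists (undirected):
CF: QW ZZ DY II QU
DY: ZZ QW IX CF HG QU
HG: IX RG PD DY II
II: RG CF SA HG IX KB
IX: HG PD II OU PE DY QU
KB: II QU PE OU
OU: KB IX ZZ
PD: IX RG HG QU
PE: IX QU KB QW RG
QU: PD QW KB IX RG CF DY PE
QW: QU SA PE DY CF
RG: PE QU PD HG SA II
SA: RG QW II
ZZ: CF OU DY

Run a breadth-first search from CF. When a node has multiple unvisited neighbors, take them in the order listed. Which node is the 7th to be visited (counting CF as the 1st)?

SA

Visit CF; enqueue QW, ZZ, DY, II, QU → queue [QW, ZZ, DY, II, QU]
Visit QW; enqueue SA, PE → queue [ZZ, DY, II, QU, SA, PE]
Visit ZZ; enqueue OU → queue [DY, II, QU, SA, PE, OU]
Visit DY; enqueue IX, HG → queue [II, QU, SA, PE, OU, IX, HG]
Visit II; enqueue RG, KB → queue [QU, SA, PE, OU, IX, HG, RG, KB]
Visit QU; enqueue PD → queue [SA, PE, OU, IX, HG, RG, KB, PD]
Visit SA → queue [PE, OU, IX, HG, RG, KB, PD]
Visit PE → queue [OU, IX, HG, RG, KB, PD]
Visit OU → queue [IX, HG, RG, KB, PD]
Visit IX → queue [HG, RG, KB, PD]
Visit HG → queue [RG, KB, PD]
Visit RG → queue [KB, PD]
Visit KB → queue [PD]
Visit PD → queue []

Visit order: CF, QW, ZZ, DY, II, QU, SA, PE, OU, IX, HG, RG, KB, PD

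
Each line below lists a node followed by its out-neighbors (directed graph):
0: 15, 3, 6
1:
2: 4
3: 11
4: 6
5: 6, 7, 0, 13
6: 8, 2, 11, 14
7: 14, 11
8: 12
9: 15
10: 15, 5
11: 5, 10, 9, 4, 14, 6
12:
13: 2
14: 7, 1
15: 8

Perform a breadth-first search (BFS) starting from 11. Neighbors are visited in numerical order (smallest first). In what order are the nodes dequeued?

Visit 11; enqueue 4, 5, 6, 9, 10, 14 → queue [4, 5, 6, 9, 10, 14]
Visit 4 → queue [5, 6, 9, 10, 14]
Visit 5; enqueue 0, 7, 13 → queue [6, 9, 10, 14, 0, 7, 13]
Visit 6; enqueue 2, 8 → queue [9, 10, 14, 0, 7, 13, 2, 8]
Visit 9; enqueue 15 → queue [10, 14, 0, 7, 13, 2, 8, 15]
Visit 10 → queue [14, 0, 7, 13, 2, 8, 15]
Visit 14; enqueue 1 → queue [0, 7, 13, 2, 8, 15, 1]
Visit 0; enqueue 3 → queue [7, 13, 2, 8, 15, 1, 3]
Visit 7 → queue [13, 2, 8, 15, 1, 3]
Visit 13 → queue [2, 8, 15, 1, 3]
Visit 2 → queue [8, 15, 1, 3]
Visit 8; enqueue 12 → queue [15, 1, 3, 12]
Visit 15 → queue [1, 3, 12]
Visit 1 → queue [3, 12]
Visit 3 → queue [12]
Visit 12 → queue []

11 → 4 → 5 → 6 → 9 → 10 → 14 → 0 → 7 → 13 → 2 → 8 → 15 → 1 → 3 → 12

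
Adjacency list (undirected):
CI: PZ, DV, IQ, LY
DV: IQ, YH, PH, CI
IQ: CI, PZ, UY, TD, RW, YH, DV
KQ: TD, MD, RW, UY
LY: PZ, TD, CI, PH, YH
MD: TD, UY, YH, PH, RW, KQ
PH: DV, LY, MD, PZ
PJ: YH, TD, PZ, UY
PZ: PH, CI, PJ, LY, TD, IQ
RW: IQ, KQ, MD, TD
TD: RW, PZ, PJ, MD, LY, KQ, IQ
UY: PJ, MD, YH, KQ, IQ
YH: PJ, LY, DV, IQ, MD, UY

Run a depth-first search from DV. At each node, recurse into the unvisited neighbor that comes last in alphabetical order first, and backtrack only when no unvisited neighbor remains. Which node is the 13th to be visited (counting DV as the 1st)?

KQ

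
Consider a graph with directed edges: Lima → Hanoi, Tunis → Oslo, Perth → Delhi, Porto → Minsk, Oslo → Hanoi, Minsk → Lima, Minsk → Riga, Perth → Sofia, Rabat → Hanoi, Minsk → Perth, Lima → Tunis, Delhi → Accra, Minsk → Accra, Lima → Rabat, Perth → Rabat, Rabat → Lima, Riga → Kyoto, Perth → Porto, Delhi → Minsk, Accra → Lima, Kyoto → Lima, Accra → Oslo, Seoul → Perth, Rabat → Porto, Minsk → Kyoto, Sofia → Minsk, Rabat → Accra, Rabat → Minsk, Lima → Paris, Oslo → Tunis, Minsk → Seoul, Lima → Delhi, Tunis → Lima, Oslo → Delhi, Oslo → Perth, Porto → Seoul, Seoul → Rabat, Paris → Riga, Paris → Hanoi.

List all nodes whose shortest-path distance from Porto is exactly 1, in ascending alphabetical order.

Minsk, Seoul

Level 0: Porto
Level 1: Minsk, Seoul
Level 2: Accra, Kyoto, Lima, Perth, Rabat, Riga
Level 3: Delhi, Hanoi, Oslo, Paris, Sofia, Tunis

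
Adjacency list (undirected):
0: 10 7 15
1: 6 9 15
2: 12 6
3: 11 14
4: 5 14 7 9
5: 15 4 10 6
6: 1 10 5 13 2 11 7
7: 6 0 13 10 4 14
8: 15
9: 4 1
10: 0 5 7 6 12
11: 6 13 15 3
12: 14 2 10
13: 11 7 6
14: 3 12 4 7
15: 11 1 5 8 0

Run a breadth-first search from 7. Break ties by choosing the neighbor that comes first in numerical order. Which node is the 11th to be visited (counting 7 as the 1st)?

Visit 7; enqueue 0, 4, 6, 10, 13, 14 → queue [0, 4, 6, 10, 13, 14]
Visit 0; enqueue 15 → queue [4, 6, 10, 13, 14, 15]
Visit 4; enqueue 5, 9 → queue [6, 10, 13, 14, 15, 5, 9]
Visit 6; enqueue 1, 2, 11 → queue [10, 13, 14, 15, 5, 9, 1, 2, 11]
Visit 10; enqueue 12 → queue [13, 14, 15, 5, 9, 1, 2, 11, 12]
Visit 13 → queue [14, 15, 5, 9, 1, 2, 11, 12]
Visit 14; enqueue 3 → queue [15, 5, 9, 1, 2, 11, 12, 3]
Visit 15; enqueue 8 → queue [5, 9, 1, 2, 11, 12, 3, 8]
Visit 5 → queue [9, 1, 2, 11, 12, 3, 8]
Visit 9 → queue [1, 2, 11, 12, 3, 8]
Visit 1 → queue [2, 11, 12, 3, 8]
Visit 2 → queue [11, 12, 3, 8]
Visit 11 → queue [12, 3, 8]
Visit 12 → queue [3, 8]
Visit 3 → queue [8]
Visit 8 → queue []

Visit order: 7, 0, 4, 6, 10, 13, 14, 15, 5, 9, 1, 2, 11, 12, 3, 8

1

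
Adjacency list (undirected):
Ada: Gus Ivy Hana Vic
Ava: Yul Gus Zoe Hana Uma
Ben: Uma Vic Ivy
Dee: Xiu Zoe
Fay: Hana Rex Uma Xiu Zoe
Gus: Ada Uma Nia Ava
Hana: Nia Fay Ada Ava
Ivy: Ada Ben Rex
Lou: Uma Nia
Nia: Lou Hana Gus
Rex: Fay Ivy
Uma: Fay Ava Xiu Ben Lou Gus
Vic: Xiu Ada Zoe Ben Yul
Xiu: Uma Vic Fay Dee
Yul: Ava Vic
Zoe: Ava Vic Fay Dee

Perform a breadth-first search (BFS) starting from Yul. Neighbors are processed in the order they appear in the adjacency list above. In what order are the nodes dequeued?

Visit Yul; enqueue Ava, Vic → queue [Ava, Vic]
Visit Ava; enqueue Gus, Zoe, Hana, Uma → queue [Vic, Gus, Zoe, Hana, Uma]
Visit Vic; enqueue Xiu, Ada, Ben → queue [Gus, Zoe, Hana, Uma, Xiu, Ada, Ben]
Visit Gus; enqueue Nia → queue [Zoe, Hana, Uma, Xiu, Ada, Ben, Nia]
Visit Zoe; enqueue Fay, Dee → queue [Hana, Uma, Xiu, Ada, Ben, Nia, Fay, Dee]
Visit Hana → queue [Uma, Xiu, Ada, Ben, Nia, Fay, Dee]
Visit Uma; enqueue Lou → queue [Xiu, Ada, Ben, Nia, Fay, Dee, Lou]
Visit Xiu → queue [Ada, Ben, Nia, Fay, Dee, Lou]
Visit Ada; enqueue Ivy → queue [Ben, Nia, Fay, Dee, Lou, Ivy]
Visit Ben → queue [Nia, Fay, Dee, Lou, Ivy]
Visit Nia → queue [Fay, Dee, Lou, Ivy]
Visit Fay; enqueue Rex → queue [Dee, Lou, Ivy, Rex]
Visit Dee → queue [Lou, Ivy, Rex]
Visit Lou → queue [Ivy, Rex]
Visit Ivy → queue [Rex]
Visit Rex → queue []

Yul Ava Vic Gus Zoe Hana Uma Xiu Ada Ben Nia Fay Dee Lou Ivy Rex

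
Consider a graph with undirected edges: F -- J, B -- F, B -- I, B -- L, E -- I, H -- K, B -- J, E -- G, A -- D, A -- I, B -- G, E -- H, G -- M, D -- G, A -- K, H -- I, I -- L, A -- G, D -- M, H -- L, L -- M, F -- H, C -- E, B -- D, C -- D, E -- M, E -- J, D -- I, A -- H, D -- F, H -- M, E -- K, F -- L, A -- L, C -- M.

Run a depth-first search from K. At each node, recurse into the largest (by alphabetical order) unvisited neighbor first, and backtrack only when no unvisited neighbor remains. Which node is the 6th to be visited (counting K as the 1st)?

Visit K
K → H
H → M
M → L
L → I
I → E
E → J
J → F
F → D
D → G
G → B
G → A
D → C

Visit order: K, H, M, L, I, E, J, F, D, G, B, A, C

E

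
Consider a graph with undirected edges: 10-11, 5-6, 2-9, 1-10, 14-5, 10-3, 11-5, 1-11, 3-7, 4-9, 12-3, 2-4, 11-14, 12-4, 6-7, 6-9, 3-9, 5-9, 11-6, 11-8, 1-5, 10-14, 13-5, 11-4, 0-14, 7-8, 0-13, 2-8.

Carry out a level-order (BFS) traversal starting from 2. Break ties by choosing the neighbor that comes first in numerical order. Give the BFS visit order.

2 4 8 9 11 12 7 3 5 6 1 10 14 13 0

Visit 2; enqueue 4, 8, 9 → queue [4, 8, 9]
Visit 4; enqueue 11, 12 → queue [8, 9, 11, 12]
Visit 8; enqueue 7 → queue [9, 11, 12, 7]
Visit 9; enqueue 3, 5, 6 → queue [11, 12, 7, 3, 5, 6]
Visit 11; enqueue 1, 10, 14 → queue [12, 7, 3, 5, 6, 1, 10, 14]
Visit 12 → queue [7, 3, 5, 6, 1, 10, 14]
Visit 7 → queue [3, 5, 6, 1, 10, 14]
Visit 3 → queue [5, 6, 1, 10, 14]
Visit 5; enqueue 13 → queue [6, 1, 10, 14, 13]
Visit 6 → queue [1, 10, 14, 13]
Visit 1 → queue [10, 14, 13]
Visit 10 → queue [14, 13]
Visit 14; enqueue 0 → queue [13, 0]
Visit 13 → queue [0]
Visit 0 → queue []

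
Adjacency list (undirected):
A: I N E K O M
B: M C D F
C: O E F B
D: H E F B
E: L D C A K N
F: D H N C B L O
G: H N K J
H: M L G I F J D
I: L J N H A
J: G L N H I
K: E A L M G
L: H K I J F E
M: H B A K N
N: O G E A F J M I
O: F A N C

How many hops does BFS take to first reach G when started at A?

Level 0: A
Level 1: E, I, K, M, N, O
Level 2: B, C, D, F, G, H, J, L
G first appears at level 2.

2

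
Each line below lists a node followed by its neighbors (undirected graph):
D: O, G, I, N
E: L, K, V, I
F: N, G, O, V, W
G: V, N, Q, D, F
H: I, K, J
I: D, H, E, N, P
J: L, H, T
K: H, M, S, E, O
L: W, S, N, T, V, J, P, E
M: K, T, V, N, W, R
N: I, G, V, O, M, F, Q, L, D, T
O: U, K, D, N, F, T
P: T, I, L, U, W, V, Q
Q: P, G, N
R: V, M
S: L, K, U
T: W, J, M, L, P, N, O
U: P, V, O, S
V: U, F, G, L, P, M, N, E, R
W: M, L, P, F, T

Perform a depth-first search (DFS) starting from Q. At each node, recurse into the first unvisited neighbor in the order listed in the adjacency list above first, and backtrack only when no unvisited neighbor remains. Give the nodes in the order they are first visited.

Q, P, T, W, M, K, H, I, D, O, U, V, F, N, G, L, S, J, E, R

Visit Q
Q → P
P → T
T → W
W → M
M → K
K → H
H → I
I → D
D → O
O → U
U → V
V → F
F → N
N → G
N → L
L → S
L → J
L → E
V → R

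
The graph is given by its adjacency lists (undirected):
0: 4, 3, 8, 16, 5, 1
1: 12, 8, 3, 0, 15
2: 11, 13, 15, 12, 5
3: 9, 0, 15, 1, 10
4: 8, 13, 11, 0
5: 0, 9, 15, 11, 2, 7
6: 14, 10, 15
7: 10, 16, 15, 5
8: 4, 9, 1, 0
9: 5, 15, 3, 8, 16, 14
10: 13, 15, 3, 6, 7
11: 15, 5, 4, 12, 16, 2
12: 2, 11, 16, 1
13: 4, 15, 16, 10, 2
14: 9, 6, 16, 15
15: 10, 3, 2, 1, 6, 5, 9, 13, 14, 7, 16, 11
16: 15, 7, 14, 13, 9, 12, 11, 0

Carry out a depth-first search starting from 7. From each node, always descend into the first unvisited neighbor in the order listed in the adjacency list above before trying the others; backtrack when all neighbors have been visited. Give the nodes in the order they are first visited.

7, 10, 13, 4, 8, 9, 5, 0, 3, 15, 2, 11, 12, 16, 14, 6, 1

Visit 7
7 → 10
10 → 13
13 → 4
4 → 8
8 → 9
9 → 5
5 → 0
0 → 3
3 → 15
15 → 2
2 → 11
11 → 12
12 → 16
16 → 14
14 → 6
12 → 1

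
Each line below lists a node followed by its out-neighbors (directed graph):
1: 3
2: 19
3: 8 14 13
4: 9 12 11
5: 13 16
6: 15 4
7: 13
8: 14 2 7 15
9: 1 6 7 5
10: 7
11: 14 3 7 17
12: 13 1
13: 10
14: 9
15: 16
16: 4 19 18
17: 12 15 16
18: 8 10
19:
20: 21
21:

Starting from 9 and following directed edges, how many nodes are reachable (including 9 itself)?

BFS from 9 visits: 9, 1, 6, 7, 5, 3, 15, 4, 13, 16, 8, 14, 12, 11, 10, 19, 18, 2, 17
Reachable nodes: 19 of 21 total.

19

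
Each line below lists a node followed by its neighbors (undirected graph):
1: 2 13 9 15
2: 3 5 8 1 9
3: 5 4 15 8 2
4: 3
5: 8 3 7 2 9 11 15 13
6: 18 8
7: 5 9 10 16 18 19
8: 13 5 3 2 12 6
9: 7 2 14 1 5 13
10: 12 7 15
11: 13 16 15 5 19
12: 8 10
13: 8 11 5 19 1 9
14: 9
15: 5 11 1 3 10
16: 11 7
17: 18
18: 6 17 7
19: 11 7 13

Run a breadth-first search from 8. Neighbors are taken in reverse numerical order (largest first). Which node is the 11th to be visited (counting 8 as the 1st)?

1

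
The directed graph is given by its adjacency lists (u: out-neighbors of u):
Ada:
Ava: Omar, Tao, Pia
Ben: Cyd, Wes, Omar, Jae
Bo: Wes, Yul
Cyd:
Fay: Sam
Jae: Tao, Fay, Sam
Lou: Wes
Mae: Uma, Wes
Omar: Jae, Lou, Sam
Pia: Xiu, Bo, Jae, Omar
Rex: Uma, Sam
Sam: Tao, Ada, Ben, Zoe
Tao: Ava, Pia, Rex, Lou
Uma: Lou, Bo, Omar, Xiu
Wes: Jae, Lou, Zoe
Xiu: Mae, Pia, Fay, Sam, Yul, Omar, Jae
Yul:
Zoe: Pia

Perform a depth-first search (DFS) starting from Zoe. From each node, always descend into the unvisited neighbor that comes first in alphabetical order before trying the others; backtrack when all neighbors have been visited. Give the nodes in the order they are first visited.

Visit Zoe
Zoe → Pia
Pia → Bo
Bo → Wes
Wes → Jae
Jae → Fay
Fay → Sam
Sam → Ada
Sam → Ben
Ben → Cyd
Ben → Omar
Omar → Lou
Sam → Tao
Tao → Ava
Tao → Rex
Rex → Uma
Uma → Xiu
Xiu → Mae
Xiu → Yul

Zoe → Pia → Bo → Wes → Jae → Fay → Sam → Ada → Ben → Cyd → Omar → Lou → Tao → Ava → Rex → Uma → Xiu → Mae → Yul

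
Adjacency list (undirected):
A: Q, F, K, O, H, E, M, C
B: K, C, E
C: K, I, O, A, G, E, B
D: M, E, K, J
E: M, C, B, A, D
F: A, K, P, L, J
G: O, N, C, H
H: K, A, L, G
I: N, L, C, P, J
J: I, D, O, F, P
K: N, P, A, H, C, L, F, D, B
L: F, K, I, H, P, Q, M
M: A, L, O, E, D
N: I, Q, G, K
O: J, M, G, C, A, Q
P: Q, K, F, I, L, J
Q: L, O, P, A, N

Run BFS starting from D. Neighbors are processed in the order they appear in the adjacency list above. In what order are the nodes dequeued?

D M E K J A L O C B N P H F I Q G

Visit D; enqueue M, E, K, J → queue [M, E, K, J]
Visit M; enqueue A, L, O → queue [E, K, J, A, L, O]
Visit E; enqueue C, B → queue [K, J, A, L, O, C, B]
Visit K; enqueue N, P, H, F → queue [J, A, L, O, C, B, N, P, H, F]
Visit J; enqueue I → queue [A, L, O, C, B, N, P, H, F, I]
Visit A; enqueue Q → queue [L, O, C, B, N, P, H, F, I, Q]
Visit L → queue [O, C, B, N, P, H, F, I, Q]
Visit O; enqueue G → queue [C, B, N, P, H, F, I, Q, G]
Visit C → queue [B, N, P, H, F, I, Q, G]
Visit B → queue [N, P, H, F, I, Q, G]
Visit N → queue [P, H, F, I, Q, G]
Visit P → queue [H, F, I, Q, G]
Visit H → queue [F, I, Q, G]
Visit F → queue [I, Q, G]
Visit I → queue [Q, G]
Visit Q → queue [G]
Visit G → queue []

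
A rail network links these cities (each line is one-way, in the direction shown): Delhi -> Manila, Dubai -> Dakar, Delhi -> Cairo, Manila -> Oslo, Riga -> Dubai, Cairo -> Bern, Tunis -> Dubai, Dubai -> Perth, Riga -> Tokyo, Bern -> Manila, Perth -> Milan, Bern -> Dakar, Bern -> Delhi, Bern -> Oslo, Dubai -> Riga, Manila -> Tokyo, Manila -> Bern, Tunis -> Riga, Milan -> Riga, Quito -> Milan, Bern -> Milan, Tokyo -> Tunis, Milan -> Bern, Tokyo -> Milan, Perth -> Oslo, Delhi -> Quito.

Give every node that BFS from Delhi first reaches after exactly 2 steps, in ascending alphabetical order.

Bern, Milan, Oslo, Tokyo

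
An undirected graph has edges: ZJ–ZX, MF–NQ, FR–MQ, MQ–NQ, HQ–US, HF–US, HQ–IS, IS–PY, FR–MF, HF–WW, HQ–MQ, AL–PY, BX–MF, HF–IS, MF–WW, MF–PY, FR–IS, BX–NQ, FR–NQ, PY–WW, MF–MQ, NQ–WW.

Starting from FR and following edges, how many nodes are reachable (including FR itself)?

BFS from FR visits: FR, IS, MF, MQ, NQ, HF, HQ, PY, BX, WW, US, AL
Reachable nodes: 12 of 14 total.

12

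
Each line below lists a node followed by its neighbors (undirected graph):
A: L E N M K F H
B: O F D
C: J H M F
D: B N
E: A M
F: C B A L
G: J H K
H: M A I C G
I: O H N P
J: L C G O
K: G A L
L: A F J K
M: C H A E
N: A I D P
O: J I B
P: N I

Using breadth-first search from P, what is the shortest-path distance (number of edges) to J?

3

Level 0: P
Level 1: I, N
Level 2: A, D, H, O
Level 3: B, C, E, F, G, J, K, L, M
J first appears at level 3.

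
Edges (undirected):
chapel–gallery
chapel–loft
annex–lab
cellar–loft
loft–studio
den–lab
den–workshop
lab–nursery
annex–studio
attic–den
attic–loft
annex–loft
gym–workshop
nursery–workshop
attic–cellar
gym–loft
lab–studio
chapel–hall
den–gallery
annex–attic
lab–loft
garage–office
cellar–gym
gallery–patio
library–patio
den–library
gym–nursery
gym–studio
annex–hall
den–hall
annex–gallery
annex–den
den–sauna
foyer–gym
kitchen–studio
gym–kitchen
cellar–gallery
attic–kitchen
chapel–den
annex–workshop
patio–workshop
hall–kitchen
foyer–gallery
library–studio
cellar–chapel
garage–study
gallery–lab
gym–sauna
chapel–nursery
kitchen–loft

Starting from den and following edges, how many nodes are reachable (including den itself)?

BFS from den visits: den, annex, attic, chapel, gallery, hall, lab, library, sauna, workshop, loft, studio, cellar, kitchen, nursery, foyer, patio, gym
Reachable nodes: 18 of 21 total.

18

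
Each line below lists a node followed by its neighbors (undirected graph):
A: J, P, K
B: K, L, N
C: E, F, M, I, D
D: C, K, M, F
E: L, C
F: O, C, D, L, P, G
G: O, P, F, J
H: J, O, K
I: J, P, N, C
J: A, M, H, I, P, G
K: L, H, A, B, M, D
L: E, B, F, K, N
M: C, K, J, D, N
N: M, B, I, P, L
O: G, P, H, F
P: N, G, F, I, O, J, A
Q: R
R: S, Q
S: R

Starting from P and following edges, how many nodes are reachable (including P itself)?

BFS from P visits: P, A, F, G, I, J, N, O, K, C, D, L, H, M, B, E
Reachable nodes: 16 of 19 total.

16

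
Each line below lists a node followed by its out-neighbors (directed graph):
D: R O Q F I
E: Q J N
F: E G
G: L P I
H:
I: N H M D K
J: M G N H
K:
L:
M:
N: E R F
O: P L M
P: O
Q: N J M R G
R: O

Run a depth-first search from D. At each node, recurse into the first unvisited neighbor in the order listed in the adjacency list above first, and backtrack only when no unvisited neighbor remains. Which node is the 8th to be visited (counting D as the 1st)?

Visit D
D → R
R → O
O → P
O → L
O → M
D → Q
Q → N
N → E
E → J
J → G
G → I
I → H
I → K
N → F

Visit order: D, R, O, P, L, M, Q, N, E, J, G, I, H, K, F

N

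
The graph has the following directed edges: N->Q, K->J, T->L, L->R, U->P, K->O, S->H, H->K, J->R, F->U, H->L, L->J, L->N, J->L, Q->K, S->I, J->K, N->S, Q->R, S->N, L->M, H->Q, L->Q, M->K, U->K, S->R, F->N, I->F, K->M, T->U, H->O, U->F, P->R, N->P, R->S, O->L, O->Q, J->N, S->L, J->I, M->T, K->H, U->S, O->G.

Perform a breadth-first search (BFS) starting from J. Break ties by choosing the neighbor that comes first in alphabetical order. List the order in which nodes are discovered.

Visit J; enqueue I, K, L, N, R → queue [I, K, L, N, R]
Visit I; enqueue F → queue [K, L, N, R, F]
Visit K; enqueue H, M, O → queue [L, N, R, F, H, M, O]
Visit L; enqueue Q → queue [N, R, F, H, M, O, Q]
Visit N; enqueue P, S → queue [R, F, H, M, O, Q, P, S]
Visit R → queue [F, H, M, O, Q, P, S]
Visit F; enqueue U → queue [H, M, O, Q, P, S, U]
Visit H → queue [M, O, Q, P, S, U]
Visit M; enqueue T → queue [O, Q, P, S, U, T]
Visit O; enqueue G → queue [Q, P, S, U, T, G]
Visit Q → queue [P, S, U, T, G]
Visit P → queue [S, U, T, G]
Visit S → queue [U, T, G]
Visit U → queue [T, G]
Visit T → queue [G]
Visit G → queue []

J I K L N R F H M O Q P S U T G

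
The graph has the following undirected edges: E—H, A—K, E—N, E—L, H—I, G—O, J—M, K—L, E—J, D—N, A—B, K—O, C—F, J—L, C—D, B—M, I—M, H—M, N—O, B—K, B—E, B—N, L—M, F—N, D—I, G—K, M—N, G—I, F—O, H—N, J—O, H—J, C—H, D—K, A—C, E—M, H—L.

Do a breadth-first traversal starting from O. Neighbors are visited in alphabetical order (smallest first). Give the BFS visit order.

Visit O; enqueue F, G, J, K, N → queue [F, G, J, K, N]
Visit F; enqueue C → queue [G, J, K, N, C]
Visit G; enqueue I → queue [J, K, N, C, I]
Visit J; enqueue E, H, L, M → queue [K, N, C, I, E, H, L, M]
Visit K; enqueue A, B, D → queue [N, C, I, E, H, L, M, A, B, D]
Visit N → queue [C, I, E, H, L, M, A, B, D]
Visit C → queue [I, E, H, L, M, A, B, D]
Visit I → queue [E, H, L, M, A, B, D]
Visit E → queue [H, L, M, A, B, D]
Visit H → queue [L, M, A, B, D]
Visit L → queue [M, A, B, D]
Visit M → queue [A, B, D]
Visit A → queue [B, D]
Visit B → queue [D]
Visit D → queue []

O, F, G, J, K, N, C, I, E, H, L, M, A, B, D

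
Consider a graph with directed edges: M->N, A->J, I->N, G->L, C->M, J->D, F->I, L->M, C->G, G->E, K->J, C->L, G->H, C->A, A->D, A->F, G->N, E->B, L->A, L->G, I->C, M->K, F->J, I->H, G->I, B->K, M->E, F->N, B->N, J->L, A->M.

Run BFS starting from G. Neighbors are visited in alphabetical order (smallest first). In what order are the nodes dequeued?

G, E, H, I, L, N, B, C, A, M, K, D, F, J

Visit G; enqueue E, H, I, L, N → queue [E, H, I, L, N]
Visit E; enqueue B → queue [H, I, L, N, B]
Visit H → queue [I, L, N, B]
Visit I; enqueue C → queue [L, N, B, C]
Visit L; enqueue A, M → queue [N, B, C, A, M]
Visit N → queue [B, C, A, M]
Visit B; enqueue K → queue [C, A, M, K]
Visit C → queue [A, M, K]
Visit A; enqueue D, F, J → queue [M, K, D, F, J]
Visit M → queue [K, D, F, J]
Visit K → queue [D, F, J]
Visit D → queue [F, J]
Visit F → queue [J]
Visit J → queue []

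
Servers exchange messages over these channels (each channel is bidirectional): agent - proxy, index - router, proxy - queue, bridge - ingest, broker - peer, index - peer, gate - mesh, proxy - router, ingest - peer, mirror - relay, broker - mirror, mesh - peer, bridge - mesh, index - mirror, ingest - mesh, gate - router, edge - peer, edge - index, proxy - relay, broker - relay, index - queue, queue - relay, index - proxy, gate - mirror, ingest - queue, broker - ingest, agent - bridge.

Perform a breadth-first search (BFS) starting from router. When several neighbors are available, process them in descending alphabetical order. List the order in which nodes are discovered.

Visit router; enqueue proxy, index, gate → queue [proxy, index, gate]
Visit proxy; enqueue relay, queue, agent → queue [index, gate, relay, queue, agent]
Visit index; enqueue peer, mirror, edge → queue [gate, relay, queue, agent, peer, mirror, edge]
Visit gate; enqueue mesh → queue [relay, queue, agent, peer, mirror, edge, mesh]
Visit relay; enqueue broker → queue [queue, agent, peer, mirror, edge, mesh, broker]
Visit queue; enqueue ingest → queue [agent, peer, mirror, edge, mesh, broker, ingest]
Visit agent; enqueue bridge → queue [peer, mirror, edge, mesh, broker, ingest, bridge]
Visit peer → queue [mirror, edge, mesh, broker, ingest, bridge]
Visit mirror → queue [edge, mesh, broker, ingest, bridge]
Visit edge → queue [mesh, broker, ingest, bridge]
Visit mesh → queue [broker, ingest, bridge]
Visit broker → queue [ingest, bridge]
Visit ingest → queue [bridge]
Visit bridge → queue []

router, proxy, index, gate, relay, queue, agent, peer, mirror, edge, mesh, broker, ingest, bridge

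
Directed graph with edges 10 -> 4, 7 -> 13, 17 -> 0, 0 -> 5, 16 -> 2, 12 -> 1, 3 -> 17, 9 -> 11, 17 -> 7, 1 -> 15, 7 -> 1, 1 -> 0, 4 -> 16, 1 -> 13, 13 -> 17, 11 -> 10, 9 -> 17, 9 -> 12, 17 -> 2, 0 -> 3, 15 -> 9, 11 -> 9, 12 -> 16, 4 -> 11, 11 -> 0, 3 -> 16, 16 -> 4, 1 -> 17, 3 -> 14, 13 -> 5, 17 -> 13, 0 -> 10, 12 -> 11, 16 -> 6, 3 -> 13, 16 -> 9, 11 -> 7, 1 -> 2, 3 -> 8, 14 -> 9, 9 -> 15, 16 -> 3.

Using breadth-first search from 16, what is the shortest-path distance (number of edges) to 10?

3

Level 0: 16
Level 1: 2, 3, 4, 6, 9
Level 2: 8, 11, 12, 13, 14, 15, 17
Level 3: 0, 1, 5, 7, 10
10 first appears at level 3.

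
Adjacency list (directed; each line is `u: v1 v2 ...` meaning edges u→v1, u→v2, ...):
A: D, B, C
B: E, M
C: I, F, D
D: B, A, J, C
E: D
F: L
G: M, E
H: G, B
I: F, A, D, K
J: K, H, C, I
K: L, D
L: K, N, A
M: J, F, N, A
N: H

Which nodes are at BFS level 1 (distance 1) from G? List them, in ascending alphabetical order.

Level 0: G
Level 1: E, M
Level 2: A, D, F, J, N
Level 3: B, C, H, I, K, L

E, M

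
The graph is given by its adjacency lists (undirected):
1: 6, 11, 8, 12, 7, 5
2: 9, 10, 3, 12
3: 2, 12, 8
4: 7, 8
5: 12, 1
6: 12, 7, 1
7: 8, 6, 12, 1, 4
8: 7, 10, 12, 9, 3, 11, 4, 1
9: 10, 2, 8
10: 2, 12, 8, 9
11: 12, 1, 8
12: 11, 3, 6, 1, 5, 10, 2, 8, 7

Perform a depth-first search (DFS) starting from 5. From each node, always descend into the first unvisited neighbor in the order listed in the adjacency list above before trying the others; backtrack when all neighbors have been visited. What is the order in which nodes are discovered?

5 12 11 1 6 7 8 10 2 9 3 4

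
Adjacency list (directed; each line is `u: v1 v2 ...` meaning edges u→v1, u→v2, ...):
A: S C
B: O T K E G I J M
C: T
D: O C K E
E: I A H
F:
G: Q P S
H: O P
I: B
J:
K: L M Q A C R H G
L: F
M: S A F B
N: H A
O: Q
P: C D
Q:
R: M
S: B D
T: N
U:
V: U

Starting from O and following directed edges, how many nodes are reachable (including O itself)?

BFS from O visits: O, Q
Reachable nodes: 2 of 22 total.

2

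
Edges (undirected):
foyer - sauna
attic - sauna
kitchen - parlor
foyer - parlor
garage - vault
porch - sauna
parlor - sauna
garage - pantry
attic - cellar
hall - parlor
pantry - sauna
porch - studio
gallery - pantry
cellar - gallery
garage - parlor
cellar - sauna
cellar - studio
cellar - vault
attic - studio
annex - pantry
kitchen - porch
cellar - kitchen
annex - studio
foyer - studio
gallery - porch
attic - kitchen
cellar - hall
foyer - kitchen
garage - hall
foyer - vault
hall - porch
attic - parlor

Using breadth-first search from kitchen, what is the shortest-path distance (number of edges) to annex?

3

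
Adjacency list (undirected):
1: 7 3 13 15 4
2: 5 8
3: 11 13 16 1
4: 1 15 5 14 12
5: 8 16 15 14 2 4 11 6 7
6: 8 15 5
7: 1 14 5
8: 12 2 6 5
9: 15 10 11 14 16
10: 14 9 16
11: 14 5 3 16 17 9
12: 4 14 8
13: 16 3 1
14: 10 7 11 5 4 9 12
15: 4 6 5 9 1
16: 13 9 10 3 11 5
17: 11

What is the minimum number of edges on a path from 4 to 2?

2

Level 0: 4
Level 1: 1, 5, 12, 14, 15
Level 2: 2, 3, 6, 7, 8, 9, 10, 11, 13, 16
Level 3: 17
2 first appears at level 2.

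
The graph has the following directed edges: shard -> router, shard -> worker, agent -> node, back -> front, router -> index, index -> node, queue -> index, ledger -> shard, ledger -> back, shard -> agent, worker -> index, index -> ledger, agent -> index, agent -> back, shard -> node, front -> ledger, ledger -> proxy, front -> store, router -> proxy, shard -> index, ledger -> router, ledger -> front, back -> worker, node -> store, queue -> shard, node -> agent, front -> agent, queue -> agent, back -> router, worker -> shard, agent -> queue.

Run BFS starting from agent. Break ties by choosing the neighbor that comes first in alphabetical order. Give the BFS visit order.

agent back index node queue front router worker ledger store shard proxy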